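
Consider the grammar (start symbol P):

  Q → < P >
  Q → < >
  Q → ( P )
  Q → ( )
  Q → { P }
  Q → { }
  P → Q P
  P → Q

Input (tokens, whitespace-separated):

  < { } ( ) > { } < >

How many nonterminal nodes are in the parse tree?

10

[P [Q < [P [Q { }] [P [Q ( )]]] >] [P [Q { }] [P [Q < >]]]]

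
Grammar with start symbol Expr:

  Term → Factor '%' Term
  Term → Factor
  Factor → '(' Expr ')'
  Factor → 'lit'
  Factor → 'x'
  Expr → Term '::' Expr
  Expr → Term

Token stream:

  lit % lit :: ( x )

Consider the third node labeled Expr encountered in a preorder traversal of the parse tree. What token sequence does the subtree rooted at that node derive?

[Expr [Term [Factor lit] % [Term [Factor lit]]] :: [Expr [Term [Factor ( [Expr [Term [Factor x]]] )]]]]

x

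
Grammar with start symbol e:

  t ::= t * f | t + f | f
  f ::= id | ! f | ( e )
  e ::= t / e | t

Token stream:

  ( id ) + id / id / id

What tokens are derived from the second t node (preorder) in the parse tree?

( id )

[e [t [t [f ( [e [t [f id]]] )]] + [f id]] / [e [t [f id]] / [e [t [f id]]]]]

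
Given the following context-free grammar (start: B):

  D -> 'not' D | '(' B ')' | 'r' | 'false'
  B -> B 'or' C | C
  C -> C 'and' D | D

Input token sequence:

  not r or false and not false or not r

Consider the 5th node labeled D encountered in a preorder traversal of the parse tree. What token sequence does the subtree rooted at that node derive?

false

[B [B [B [C [D not [D r]]]] or [C [C [D false]] and [D not [D false]]]] or [C [D not [D r]]]]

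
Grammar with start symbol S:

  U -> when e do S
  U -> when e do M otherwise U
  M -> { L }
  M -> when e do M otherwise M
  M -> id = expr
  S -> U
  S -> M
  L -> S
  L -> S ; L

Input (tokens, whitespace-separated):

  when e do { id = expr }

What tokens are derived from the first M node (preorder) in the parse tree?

{ id = expr }

[S [U when e do [S [M { [L [S [M id = expr]]] }]]]]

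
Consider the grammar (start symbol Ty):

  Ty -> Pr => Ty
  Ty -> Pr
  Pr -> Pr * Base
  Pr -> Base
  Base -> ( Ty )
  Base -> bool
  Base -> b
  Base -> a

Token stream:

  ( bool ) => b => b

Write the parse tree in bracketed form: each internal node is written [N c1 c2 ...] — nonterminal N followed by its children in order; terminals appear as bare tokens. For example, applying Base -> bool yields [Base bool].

Ty
Pr => Ty
Base => Ty
( Ty ) => Ty
( Pr ) => Ty
( Base ) => Ty
( bool ) => Ty
( bool ) => Pr => Ty
( bool ) => Base => Ty
( bool ) => b => Ty
( bool ) => b => Pr
( bool ) => b => Base
( bool ) => b => b

[Ty [Pr [Base ( [Ty [Pr [Base bool]]] )]] => [Ty [Pr [Base b]] => [Ty [Pr [Base b]]]]]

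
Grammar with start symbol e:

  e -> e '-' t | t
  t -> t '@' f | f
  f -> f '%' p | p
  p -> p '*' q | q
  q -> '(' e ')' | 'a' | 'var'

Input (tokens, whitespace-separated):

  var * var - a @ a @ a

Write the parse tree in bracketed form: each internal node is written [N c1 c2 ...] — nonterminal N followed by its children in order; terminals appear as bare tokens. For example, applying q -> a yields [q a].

e
e - t
t - t
f - t
p - t
p * q - t
q * q - t
var * q - t
var * var - t
var * var - t @ f
var * var - t @ f @ f
var * var - f @ f @ f
var * var - p @ f @ f
var * var - q @ f @ f
var * var - a @ f @ f
var * var - a @ p @ f
var * var - a @ q @ f
var * var - a @ a @ f
var * var - a @ a @ p
var * var - a @ a @ q
var * var - a @ a @ a

[e [e [t [f [p [p [q var]] * [q var]]]]] - [t [t [t [f [p [q a]]]] @ [f [p [q a]]]] @ [f [p [q a]]]]]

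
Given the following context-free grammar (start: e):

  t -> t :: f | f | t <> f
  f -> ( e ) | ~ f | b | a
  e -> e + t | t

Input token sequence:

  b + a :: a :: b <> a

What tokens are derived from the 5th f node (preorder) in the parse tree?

a

[e [e [t [f b]]] + [t [t [t [t [f a]] :: [f a]] :: [f b]] <> [f a]]]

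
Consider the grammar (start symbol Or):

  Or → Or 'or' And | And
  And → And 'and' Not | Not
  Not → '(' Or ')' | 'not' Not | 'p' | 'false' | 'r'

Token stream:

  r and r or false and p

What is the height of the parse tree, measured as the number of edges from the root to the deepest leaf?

[Or [Or [And [And [Not r]] and [Not r]]] or [And [And [Not false]] and [Not p]]]

5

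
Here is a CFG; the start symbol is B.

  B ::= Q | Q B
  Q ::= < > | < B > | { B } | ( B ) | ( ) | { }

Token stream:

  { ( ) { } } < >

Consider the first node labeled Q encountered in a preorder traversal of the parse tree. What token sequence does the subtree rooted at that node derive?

[B [Q { [B [Q ( )] [B [Q { }]]] }] [B [Q < >]]]

{ ( ) { } }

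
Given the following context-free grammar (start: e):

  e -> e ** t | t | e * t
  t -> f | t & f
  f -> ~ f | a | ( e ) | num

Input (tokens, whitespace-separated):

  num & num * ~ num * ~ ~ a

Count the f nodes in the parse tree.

[e [e [e [t [t [f num]] & [f num]]] * [t [f ~ [f num]]]] * [t [f ~ [f ~ [f a]]]]]

7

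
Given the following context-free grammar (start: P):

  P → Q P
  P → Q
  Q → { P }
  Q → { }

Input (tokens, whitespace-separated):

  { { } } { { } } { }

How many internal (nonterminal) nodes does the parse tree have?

10

[P [Q { [P [Q { }]] }] [P [Q { [P [Q { }]] }] [P [Q { }]]]]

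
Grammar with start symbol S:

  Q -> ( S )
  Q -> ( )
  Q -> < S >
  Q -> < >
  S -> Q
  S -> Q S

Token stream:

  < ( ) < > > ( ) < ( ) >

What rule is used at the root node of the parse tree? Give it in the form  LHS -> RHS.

S -> Q S

[S [Q < [S [Q ( )] [S [Q < >]]] >] [S [Q ( )] [S [Q < [S [Q ( )]] >]]]]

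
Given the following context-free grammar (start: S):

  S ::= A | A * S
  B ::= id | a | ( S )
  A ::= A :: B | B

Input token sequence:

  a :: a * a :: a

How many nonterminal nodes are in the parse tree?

[S [A [A [B a]] :: [B a]] * [S [A [A [B a]] :: [B a]]]]

10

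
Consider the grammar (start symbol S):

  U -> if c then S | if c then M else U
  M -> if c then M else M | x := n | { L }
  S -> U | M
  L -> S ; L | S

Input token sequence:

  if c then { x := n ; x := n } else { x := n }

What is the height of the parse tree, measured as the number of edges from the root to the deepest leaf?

[S [M if c then [M { [L [S [M x := n]] ; [L [S [M x := n]]]] }] else [M { [L [S [M x := n]]] }]]]

7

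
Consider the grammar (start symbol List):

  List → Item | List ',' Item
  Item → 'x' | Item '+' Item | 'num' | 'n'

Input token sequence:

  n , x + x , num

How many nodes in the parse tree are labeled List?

3

[List [List [List [Item n]] , [Item [Item x] + [Item x]]] , [Item num]]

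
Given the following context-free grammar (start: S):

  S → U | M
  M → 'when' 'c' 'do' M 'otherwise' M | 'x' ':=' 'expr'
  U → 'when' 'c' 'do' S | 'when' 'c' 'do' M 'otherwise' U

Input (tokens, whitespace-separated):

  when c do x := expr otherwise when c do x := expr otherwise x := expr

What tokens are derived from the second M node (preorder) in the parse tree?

x := expr

[S [M when c do [M x := expr] otherwise [M when c do [M x := expr] otherwise [M x := expr]]]]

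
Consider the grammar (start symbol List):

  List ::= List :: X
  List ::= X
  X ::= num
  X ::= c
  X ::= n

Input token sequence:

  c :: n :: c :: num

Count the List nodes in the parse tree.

[List [List [List [List [X c]] :: [X n]] :: [X c]] :: [X num]]

4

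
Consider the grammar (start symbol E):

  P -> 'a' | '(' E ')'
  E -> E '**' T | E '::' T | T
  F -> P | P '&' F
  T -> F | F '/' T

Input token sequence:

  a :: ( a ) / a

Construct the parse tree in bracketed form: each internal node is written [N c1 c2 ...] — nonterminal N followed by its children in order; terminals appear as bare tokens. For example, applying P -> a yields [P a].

[E [E [T [F [P a]]]] :: [T [F [P ( [E [T [F [P a]]]] )]] / [T [F [P a]]]]]

E
E :: T
T :: T
F :: T
P :: T
a :: T
a :: F / T
a :: P / T
a :: ( E ) / T
a :: ( T ) / T
a :: ( F ) / T
a :: ( P ) / T
a :: ( a ) / T
a :: ( a ) / F
a :: ( a ) / P
a :: ( a ) / a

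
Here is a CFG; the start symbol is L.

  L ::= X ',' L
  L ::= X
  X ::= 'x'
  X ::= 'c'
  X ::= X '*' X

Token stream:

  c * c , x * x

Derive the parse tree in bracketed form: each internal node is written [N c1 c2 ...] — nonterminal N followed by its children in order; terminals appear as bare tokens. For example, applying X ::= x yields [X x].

[L [X [X c] * [X c]] , [L [X [X x] * [X x]]]]

L
X , L
X * X , L
c * X , L
c * c , L
c * c , X
c * c , X * X
c * c , x * X
c * c , x * x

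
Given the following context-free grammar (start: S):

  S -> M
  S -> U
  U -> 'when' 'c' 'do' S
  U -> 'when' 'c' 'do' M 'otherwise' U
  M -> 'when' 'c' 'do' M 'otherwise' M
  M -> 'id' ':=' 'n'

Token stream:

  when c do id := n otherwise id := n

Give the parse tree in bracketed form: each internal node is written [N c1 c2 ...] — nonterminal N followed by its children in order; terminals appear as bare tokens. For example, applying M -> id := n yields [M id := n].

S
M
when c do M otherwise M
when c do id := n otherwise M
when c do id := n otherwise id := n

[S [M when c do [M id := n] otherwise [M id := n]]]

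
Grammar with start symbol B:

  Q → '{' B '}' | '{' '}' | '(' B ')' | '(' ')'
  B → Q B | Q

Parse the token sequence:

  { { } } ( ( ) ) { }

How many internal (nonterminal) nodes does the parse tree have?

10

[B [Q { [B [Q { }]] }] [B [Q ( [B [Q ( )]] )] [B [Q { }]]]]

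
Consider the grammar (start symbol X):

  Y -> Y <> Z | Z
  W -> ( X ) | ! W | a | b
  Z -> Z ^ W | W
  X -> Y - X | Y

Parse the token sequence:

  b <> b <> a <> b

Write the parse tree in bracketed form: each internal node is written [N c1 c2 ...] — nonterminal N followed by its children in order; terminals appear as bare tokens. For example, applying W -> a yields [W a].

[X [Y [Y [Y [Y [Z [W b]]] <> [Z [W b]]] <> [Z [W a]]] <> [Z [W b]]]]

X
Y
Y <> Z
Y <> Z <> Z
Y <> Z <> Z <> Z
Z <> Z <> Z <> Z
W <> Z <> Z <> Z
b <> Z <> Z <> Z
b <> W <> Z <> Z
b <> b <> Z <> Z
b <> b <> W <> Z
b <> b <> a <> Z
b <> b <> a <> W
b <> b <> a <> b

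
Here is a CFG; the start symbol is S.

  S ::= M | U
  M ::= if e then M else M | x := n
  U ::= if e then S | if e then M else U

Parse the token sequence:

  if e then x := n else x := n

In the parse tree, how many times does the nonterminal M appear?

[S [M if e then [M x := n] else [M x := n]]]

3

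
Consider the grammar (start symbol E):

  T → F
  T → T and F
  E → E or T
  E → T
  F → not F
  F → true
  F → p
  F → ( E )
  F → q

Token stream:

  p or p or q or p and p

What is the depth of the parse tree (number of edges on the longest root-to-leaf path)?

[E [E [E [E [T [F p]]] or [T [F p]]] or [T [F q]]] or [T [T [F p]] and [F p]]]

6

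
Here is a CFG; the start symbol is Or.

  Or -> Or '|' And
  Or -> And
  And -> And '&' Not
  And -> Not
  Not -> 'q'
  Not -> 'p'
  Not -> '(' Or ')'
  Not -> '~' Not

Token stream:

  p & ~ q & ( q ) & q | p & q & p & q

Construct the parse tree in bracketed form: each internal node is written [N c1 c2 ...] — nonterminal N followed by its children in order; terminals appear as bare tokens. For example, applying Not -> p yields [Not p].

[Or [Or [And [And [And [And [Not p]] & [Not ~ [Not q]]] & [Not ( [Or [And [Not q]]] )]] & [Not q]]] | [And [And [And [And [Not p]] & [Not q]] & [Not p]] & [Not q]]]

Or
Or | And
And | And
And & Not | And
And & Not & Not | And
And & Not & Not & Not | And
Not & Not & Not & Not | And
p & Not & Not & Not | And
p & ~ Not & Not & Not | And
p & ~ q & Not & Not | And
p & ~ q & ( Or ) & Not | And
p & ~ q & ( And ) & Not | And
p & ~ q & ( Not ) & Not | And
p & ~ q & ( q ) & Not | And
p & ~ q & ( q ) & q | And
p & ~ q & ( q ) & q | And & Not
p & ~ q & ( q ) & q | And & Not & Not
p & ~ q & ( q ) & q | And & Not & Not & Not
p & ~ q & ( q ) & q | Not & Not & Not & Not
p & ~ q & ( q ) & q | p & Not & Not & Not
p & ~ q & ( q ) & q | p & q & Not & Not
p & ~ q & ( q ) & q | p & q & p & Not
p & ~ q & ( q ) & q | p & q & p & q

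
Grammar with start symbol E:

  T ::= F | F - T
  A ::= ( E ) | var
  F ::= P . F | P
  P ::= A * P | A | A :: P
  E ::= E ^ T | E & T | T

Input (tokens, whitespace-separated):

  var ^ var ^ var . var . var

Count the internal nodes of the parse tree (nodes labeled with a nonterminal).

21

[E [E [E [T [F [P [A var]]]]] ^ [T [F [P [A var]]]]] ^ [T [F [P [A var]] . [F [P [A var]] . [F [P [A var]]]]]]]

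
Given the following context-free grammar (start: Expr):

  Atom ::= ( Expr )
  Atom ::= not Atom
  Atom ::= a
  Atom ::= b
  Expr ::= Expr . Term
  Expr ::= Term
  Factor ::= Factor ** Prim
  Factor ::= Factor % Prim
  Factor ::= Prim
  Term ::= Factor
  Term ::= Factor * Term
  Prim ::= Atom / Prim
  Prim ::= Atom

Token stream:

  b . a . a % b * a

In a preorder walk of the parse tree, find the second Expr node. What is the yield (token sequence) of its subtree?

b . a

[Expr [Expr [Expr [Term [Factor [Prim [Atom b]]]]] . [Term [Factor [Prim [Atom a]]]]] . [Term [Factor [Factor [Prim [Atom a]]] % [Prim [Atom b]]] * [Term [Factor [Prim [Atom a]]]]]]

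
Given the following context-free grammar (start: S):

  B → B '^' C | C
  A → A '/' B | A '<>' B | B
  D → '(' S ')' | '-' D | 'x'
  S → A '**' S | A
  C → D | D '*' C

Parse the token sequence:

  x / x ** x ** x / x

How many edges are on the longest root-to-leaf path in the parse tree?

[S [A [A [B [C [D x]]]] / [B [C [D x]]]] ** [S [A [B [C [D x]]]] ** [S [A [A [B [C [D x]]]] / [B [C [D x]]]]]]]

8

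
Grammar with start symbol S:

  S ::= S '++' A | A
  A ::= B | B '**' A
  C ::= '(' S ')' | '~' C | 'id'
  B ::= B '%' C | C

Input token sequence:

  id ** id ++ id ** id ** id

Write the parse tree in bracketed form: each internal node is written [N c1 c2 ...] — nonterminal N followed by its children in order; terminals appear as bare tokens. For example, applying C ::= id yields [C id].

S
S ++ A
A ++ A
B ** A ++ A
C ** A ++ A
id ** A ++ A
id ** B ++ A
id ** C ++ A
id ** id ++ A
id ** id ++ B ** A
id ** id ++ C ** A
id ** id ++ id ** A
id ** id ++ id ** B ** A
id ** id ++ id ** C ** A
id ** id ++ id ** id ** A
id ** id ++ id ** id ** B
id ** id ++ id ** id ** C
id ** id ++ id ** id ** id

[S [S [A [B [C id]] ** [A [B [C id]]]]] ++ [A [B [C id]] ** [A [B [C id]] ** [A [B [C id]]]]]]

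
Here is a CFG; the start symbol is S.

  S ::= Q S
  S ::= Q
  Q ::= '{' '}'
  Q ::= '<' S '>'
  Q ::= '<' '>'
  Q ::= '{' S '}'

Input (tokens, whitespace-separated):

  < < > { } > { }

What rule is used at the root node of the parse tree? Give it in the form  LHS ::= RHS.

[S [Q < [S [Q < >] [S [Q { }]]] >] [S [Q { }]]]

S ::= Q S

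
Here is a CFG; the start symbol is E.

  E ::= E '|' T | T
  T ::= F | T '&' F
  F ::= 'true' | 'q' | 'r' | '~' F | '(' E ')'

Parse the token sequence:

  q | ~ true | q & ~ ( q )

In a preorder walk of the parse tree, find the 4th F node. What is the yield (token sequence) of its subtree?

q

[E [E [E [T [F q]]] | [T [F ~ [F true]]]] | [T [T [F q]] & [F ~ [F ( [E [T [F q]]] )]]]]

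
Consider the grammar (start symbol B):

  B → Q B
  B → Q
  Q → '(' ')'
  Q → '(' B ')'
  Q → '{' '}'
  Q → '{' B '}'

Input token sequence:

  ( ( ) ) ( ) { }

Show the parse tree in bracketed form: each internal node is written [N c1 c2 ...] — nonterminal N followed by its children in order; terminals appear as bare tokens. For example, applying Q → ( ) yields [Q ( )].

B
Q B
( B ) B
( Q ) B
( ( ) ) B
( ( ) ) Q B
( ( ) ) ( ) B
( ( ) ) ( ) Q
( ( ) ) ( ) { }

[B [Q ( [B [Q ( )]] )] [B [Q ( )] [B [Q { }]]]]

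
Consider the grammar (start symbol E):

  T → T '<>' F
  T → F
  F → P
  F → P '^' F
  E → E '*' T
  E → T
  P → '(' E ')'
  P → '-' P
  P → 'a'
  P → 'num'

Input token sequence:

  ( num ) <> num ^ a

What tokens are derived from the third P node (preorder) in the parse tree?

num

[E [T [T [F [P ( [E [T [F [P num]]]] )]]] <> [F [P num] ^ [F [P a]]]]]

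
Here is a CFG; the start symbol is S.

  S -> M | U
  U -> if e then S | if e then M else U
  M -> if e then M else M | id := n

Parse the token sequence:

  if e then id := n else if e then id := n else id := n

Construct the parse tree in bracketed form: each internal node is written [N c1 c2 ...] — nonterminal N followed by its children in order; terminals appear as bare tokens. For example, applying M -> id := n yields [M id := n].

[S [M if e then [M id := n] else [M if e then [M id := n] else [M id := n]]]]

S
M
if e then M else M
if e then id := n else M
if e then id := n else if e then M else M
if e then id := n else if e then id := n else M
if e then id := n else if e then id := n else id := n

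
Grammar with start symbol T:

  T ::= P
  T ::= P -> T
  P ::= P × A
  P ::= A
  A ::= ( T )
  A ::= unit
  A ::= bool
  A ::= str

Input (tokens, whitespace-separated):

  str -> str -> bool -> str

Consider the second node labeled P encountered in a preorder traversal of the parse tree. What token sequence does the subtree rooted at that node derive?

str

[T [P [A str]] -> [T [P [A str]] -> [T [P [A bool]] -> [T [P [A str]]]]]]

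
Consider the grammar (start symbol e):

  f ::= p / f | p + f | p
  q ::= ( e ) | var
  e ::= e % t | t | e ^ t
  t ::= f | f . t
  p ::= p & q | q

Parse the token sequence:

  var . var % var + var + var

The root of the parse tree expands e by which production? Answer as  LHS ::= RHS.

[e [e [t [f [p [q var]]] . [t [f [p [q var]]]]]] % [t [f [p [q var]] + [f [p [q var]] + [f [p [q var]]]]]]]

e ::= e % t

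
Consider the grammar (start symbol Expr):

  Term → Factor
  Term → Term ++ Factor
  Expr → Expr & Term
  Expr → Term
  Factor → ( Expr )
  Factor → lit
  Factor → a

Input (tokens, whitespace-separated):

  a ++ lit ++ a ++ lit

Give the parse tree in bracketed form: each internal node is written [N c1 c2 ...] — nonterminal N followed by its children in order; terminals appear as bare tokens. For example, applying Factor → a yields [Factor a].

[Expr [Term [Term [Term [Term [Factor a]] ++ [Factor lit]] ++ [Factor a]] ++ [Factor lit]]]

Expr
Term
Term ++ Factor
Term ++ Factor ++ Factor
Term ++ Factor ++ Factor ++ Factor
Factor ++ Factor ++ Factor ++ Factor
a ++ Factor ++ Factor ++ Factor
a ++ lit ++ Factor ++ Factor
a ++ lit ++ a ++ Factor
a ++ lit ++ a ++ lit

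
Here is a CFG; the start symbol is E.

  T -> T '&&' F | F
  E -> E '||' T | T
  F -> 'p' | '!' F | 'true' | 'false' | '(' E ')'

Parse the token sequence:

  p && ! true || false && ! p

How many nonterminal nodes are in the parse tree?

12

[E [E [T [T [F p]] && [F ! [F true]]]] || [T [T [F false]] && [F ! [F p]]]]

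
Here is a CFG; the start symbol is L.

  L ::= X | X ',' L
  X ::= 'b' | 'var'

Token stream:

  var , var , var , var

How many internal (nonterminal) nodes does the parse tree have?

8

[L [X var] , [L [X var] , [L [X var] , [L [X var]]]]]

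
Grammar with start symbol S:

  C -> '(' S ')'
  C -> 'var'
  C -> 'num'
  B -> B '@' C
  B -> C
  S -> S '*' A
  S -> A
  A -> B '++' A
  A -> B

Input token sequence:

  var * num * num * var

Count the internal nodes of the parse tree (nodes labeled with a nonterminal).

16

[S [S [S [S [A [B [C var]]]] * [A [B [C num]]]] * [A [B [C num]]]] * [A [B [C var]]]]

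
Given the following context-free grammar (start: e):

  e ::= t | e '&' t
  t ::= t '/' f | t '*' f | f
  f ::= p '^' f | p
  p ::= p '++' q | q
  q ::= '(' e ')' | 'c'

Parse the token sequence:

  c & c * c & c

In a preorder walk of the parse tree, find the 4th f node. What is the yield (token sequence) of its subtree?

[e [e [e [t [f [p [q c]]]]] & [t [t [f [p [q c]]]] * [f [p [q c]]]]] & [t [f [p [q c]]]]]

c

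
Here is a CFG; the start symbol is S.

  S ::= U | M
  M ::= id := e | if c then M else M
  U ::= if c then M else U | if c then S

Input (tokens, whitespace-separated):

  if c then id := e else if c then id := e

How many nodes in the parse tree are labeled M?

2

[S [U if c then [M id := e] else [U if c then [S [M id := e]]]]]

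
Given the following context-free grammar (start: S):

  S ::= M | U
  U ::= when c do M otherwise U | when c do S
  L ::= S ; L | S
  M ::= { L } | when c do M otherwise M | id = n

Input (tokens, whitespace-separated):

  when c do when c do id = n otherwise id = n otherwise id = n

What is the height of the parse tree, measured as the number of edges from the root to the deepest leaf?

4

[S [M when c do [M when c do [M id = n] otherwise [M id = n]] otherwise [M id = n]]]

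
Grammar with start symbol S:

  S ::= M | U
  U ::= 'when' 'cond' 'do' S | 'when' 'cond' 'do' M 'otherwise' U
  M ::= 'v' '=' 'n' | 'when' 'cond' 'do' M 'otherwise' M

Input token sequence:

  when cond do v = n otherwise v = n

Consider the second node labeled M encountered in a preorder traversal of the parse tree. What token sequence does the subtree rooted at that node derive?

v = n

[S [M when cond do [M v = n] otherwise [M v = n]]]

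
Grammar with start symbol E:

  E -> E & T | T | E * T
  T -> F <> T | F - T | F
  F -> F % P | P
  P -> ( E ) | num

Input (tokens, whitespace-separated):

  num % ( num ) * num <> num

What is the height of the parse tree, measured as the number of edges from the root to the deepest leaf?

[E [E [T [F [F [P num]] % [P ( [E [T [F [P num]]]] )]]]] * [T [F [P num]] <> [T [F [P num]]]]]

9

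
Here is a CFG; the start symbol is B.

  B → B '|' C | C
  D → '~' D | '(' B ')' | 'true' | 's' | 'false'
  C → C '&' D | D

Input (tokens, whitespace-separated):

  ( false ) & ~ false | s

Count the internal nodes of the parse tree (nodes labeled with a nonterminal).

12

[B [B [C [C [D ( [B [C [D false]]] )]] & [D ~ [D false]]]] | [C [D s]]]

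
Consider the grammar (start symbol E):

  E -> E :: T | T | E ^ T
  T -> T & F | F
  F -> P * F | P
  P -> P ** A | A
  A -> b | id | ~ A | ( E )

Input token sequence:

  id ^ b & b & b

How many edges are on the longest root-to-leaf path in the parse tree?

[E [E [T [F [P [A id]]]]] ^ [T [T [T [F [P [A b]]]] & [F [P [A b]]]] & [F [P [A b]]]]]

7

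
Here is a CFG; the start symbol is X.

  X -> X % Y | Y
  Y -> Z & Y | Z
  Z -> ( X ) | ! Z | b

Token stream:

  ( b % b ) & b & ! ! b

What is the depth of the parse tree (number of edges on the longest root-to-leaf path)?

[X [Y [Z ( [X [X [Y [Z b]]] % [Y [Z b]]] )] & [Y [Z b] & [Y [Z ! [Z ! [Z b]]]]]]]

7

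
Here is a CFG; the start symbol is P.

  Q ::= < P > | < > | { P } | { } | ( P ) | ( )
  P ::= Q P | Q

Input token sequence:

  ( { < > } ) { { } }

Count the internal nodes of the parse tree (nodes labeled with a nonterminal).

[P [Q ( [P [Q { [P [Q < >]] }]] )] [P [Q { [P [Q { }]] }]]]

10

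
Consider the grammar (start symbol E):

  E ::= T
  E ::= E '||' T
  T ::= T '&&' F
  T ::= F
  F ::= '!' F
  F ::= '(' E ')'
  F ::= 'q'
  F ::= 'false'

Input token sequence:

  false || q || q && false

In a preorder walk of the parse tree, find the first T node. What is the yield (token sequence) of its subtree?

[E [E [E [T [F false]]] || [T [F q]]] || [T [T [F q]] && [F false]]]

false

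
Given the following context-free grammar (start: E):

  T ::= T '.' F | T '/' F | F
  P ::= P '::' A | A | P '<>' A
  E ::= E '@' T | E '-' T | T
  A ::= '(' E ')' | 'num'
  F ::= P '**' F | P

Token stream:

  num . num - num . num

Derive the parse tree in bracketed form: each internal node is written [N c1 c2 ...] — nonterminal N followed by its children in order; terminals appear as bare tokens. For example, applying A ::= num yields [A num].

E
E - T
T - T
T . F - T
F . F - T
P . F - T
A . F - T
num . F - T
num . P - T
num . A - T
num . num - T
num . num - T . F
num . num - F . F
num . num - P . F
num . num - A . F
num . num - num . F
num . num - num . P
num . num - num . A
num . num - num . num

[E [E [T [T [F [P [A num]]]] . [F [P [A num]]]]] - [T [T [F [P [A num]]]] . [F [P [A num]]]]]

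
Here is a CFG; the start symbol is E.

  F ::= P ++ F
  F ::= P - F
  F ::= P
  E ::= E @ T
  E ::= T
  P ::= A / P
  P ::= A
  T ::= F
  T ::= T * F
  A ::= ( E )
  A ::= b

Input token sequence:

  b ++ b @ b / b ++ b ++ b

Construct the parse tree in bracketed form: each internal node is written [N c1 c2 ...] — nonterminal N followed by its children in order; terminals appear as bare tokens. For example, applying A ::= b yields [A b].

E
E @ T
T @ T
F @ T
P ++ F @ T
A ++ F @ T
b ++ F @ T
b ++ P @ T
b ++ A @ T
b ++ b @ T
b ++ b @ F
b ++ b @ P ++ F
b ++ b @ A / P ++ F
b ++ b @ b / P ++ F
b ++ b @ b / A ++ F
b ++ b @ b / b ++ F
b ++ b @ b / b ++ P ++ F
b ++ b @ b / b ++ A ++ F
b ++ b @ b / b ++ b ++ F
b ++ b @ b / b ++ b ++ P
b ++ b @ b / b ++ b ++ A
b ++ b @ b / b ++ b ++ b

[E [E [T [F [P [A b]] ++ [F [P [A b]]]]]] @ [T [F [P [A b] / [P [A b]]] ++ [F [P [A b]] ++ [F [P [A b]]]]]]]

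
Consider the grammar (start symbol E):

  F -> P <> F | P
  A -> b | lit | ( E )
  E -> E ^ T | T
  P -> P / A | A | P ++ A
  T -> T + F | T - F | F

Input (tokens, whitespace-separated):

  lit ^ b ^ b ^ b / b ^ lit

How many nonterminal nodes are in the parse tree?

27

[E [E [E [E [E [T [F [P [A lit]]]]] ^ [T [F [P [A b]]]]] ^ [T [F [P [A b]]]]] ^ [T [F [P [P [A b]] / [A b]]]]] ^ [T [F [P [A lit]]]]]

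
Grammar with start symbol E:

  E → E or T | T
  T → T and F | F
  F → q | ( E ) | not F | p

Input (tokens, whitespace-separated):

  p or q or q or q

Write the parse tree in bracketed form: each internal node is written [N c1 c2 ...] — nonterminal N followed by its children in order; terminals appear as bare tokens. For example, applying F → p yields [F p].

E
E or T
E or T or T
E or T or T or T
T or T or T or T
F or T or T or T
p or T or T or T
p or F or T or T
p or q or T or T
p or q or F or T
p or q or q or T
p or q or q or F
p or q or q or q

[E [E [E [E [T [F p]]] or [T [F q]]] or [T [F q]]] or [T [F q]]]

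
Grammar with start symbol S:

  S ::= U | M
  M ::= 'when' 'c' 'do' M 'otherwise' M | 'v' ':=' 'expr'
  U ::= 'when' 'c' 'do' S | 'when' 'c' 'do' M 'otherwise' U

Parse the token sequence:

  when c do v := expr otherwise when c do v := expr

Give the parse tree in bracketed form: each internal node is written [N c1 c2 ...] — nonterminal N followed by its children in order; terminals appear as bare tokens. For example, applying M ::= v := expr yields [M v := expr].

[S [U when c do [M v := expr] otherwise [U when c do [S [M v := expr]]]]]

S
U
when c do M otherwise U
when c do v := expr otherwise U
when c do v := expr otherwise when c do S
when c do v := expr otherwise when c do M
when c do v := expr otherwise when c do v := expr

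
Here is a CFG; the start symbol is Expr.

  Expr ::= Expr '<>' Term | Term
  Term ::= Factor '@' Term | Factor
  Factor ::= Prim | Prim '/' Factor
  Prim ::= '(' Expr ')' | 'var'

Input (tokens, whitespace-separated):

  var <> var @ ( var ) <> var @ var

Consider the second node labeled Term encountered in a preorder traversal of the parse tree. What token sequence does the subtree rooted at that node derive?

[Expr [Expr [Expr [Term [Factor [Prim var]]]] <> [Term [Factor [Prim var]] @ [Term [Factor [Prim ( [Expr [Term [Factor [Prim var]]]] )]]]]] <> [Term [Factor [Prim var]] @ [Term [Factor [Prim var]]]]]

var @ ( var )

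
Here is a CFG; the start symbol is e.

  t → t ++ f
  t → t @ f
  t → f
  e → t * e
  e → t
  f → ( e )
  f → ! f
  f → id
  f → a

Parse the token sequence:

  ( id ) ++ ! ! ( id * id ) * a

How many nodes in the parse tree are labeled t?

[e [t [t [f ( [e [t [f id]]] )]] ++ [f ! [f ! [f ( [e [t [f id]] * [e [t [f id]]]] )]]]] * [e [t [f a]]]]

6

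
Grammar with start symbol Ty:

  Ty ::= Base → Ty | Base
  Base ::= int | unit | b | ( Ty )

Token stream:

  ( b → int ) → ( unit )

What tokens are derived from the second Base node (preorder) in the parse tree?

[Ty [Base ( [Ty [Base b] → [Ty [Base int]]] )] → [Ty [Base ( [Ty [Base unit]] )]]]

b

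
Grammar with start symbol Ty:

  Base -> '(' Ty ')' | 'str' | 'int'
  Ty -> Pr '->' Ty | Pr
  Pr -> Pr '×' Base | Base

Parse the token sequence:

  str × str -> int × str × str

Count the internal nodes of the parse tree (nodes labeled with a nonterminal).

12

[Ty [Pr [Pr [Base str]] × [Base str]] -> [Ty [Pr [Pr [Pr [Base int]] × [Base str]] × [Base str]]]]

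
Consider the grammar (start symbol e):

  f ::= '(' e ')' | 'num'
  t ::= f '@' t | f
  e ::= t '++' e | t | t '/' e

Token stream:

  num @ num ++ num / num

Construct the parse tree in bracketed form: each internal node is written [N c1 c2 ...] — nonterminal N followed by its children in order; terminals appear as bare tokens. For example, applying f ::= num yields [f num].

[e [t [f num] @ [t [f num]]] ++ [e [t [f num]] / [e [t [f num]]]]]

e
t ++ e
f @ t ++ e
num @ t ++ e
num @ f ++ e
num @ num ++ e
num @ num ++ t / e
num @ num ++ f / e
num @ num ++ num / e
num @ num ++ num / t
num @ num ++ num / f
num @ num ++ num / num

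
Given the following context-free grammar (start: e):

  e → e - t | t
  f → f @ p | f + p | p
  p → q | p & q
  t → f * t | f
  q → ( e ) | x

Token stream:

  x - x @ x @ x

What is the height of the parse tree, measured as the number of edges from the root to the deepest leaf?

[e [e [t [f [p [q x]]]]] - [t [f [f [f [p [q x]]] @ [p [q x]]] @ [p [q x]]]]]

7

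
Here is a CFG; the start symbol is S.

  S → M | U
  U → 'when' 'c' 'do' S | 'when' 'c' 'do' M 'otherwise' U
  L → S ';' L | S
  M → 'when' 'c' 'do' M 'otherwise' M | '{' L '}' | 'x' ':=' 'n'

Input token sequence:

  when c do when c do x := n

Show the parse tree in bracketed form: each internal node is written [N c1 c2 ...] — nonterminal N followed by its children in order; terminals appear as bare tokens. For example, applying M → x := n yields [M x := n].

[S [U when c do [S [U when c do [S [M x := n]]]]]]

S
U
when c do S
when c do U
when c do when c do S
when c do when c do M
when c do when c do x := n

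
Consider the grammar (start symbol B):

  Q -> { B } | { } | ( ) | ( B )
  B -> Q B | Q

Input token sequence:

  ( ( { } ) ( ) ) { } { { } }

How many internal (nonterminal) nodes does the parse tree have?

14

[B [Q ( [B [Q ( [B [Q { }]] )] [B [Q ( )]]] )] [B [Q { }] [B [Q { [B [Q { }]] }]]]]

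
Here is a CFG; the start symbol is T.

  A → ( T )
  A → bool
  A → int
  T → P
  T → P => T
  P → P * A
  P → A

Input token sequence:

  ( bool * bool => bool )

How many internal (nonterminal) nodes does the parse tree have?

11

[T [P [A ( [T [P [P [A bool]] * [A bool]] => [T [P [A bool]]]] )]]]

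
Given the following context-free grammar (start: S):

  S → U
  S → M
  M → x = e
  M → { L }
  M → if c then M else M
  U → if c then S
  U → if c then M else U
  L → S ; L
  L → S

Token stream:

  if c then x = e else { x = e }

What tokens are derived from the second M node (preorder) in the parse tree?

[S [M if c then [M x = e] else [M { [L [S [M x = e]]] }]]]

x = e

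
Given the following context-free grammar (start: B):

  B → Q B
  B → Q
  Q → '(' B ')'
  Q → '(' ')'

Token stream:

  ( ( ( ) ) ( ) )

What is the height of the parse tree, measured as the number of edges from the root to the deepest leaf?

6

[B [Q ( [B [Q ( [B [Q ( )]] )] [B [Q ( )]]] )]]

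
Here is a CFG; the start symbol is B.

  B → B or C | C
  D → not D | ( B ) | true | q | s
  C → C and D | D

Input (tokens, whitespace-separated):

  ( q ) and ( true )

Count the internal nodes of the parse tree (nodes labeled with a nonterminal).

[B [C [C [D ( [B [C [D q]]] )]] and [D ( [B [C [D true]]] )]]]

11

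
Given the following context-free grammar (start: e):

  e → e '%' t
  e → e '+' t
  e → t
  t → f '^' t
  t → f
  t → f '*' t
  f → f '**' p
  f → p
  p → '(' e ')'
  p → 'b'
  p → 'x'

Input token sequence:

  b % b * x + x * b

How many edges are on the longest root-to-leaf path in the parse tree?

6

[e [e [e [t [f [p b]]]] % [t [f [p b]] * [t [f [p x]]]]] + [t [f [p x]] * [t [f [p b]]]]]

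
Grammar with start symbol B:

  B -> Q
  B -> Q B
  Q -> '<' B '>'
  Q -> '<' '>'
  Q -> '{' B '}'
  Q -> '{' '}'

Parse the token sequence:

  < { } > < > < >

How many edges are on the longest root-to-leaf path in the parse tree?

4

[B [Q < [B [Q { }]] >] [B [Q < >] [B [Q < >]]]]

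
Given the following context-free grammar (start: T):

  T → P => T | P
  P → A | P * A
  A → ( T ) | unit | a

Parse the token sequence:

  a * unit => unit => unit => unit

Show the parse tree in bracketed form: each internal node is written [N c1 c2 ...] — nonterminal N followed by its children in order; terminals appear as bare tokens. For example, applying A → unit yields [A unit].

T
P => T
P * A => T
A * A => T
a * A => T
a * unit => T
a * unit => P => T
a * unit => A => T
a * unit => unit => T
a * unit => unit => P => T
a * unit => unit => A => T
a * unit => unit => unit => T
a * unit => unit => unit => P
a * unit => unit => unit => A
a * unit => unit => unit => unit

[T [P [P [A a]] * [A unit]] => [T [P [A unit]] => [T [P [A unit]] => [T [P [A unit]]]]]]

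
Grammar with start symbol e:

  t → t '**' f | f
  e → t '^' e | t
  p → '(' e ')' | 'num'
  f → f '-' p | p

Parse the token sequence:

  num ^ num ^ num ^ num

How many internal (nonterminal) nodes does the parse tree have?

[e [t [f [p num]]] ^ [e [t [f [p num]]] ^ [e [t [f [p num]]] ^ [e [t [f [p num]]]]]]]

16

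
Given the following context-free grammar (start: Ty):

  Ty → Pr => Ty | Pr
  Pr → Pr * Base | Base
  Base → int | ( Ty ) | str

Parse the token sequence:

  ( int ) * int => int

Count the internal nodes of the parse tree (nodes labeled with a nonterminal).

11

[Ty [Pr [Pr [Base ( [Ty [Pr [Base int]]] )]] * [Base int]] => [Ty [Pr [Base int]]]]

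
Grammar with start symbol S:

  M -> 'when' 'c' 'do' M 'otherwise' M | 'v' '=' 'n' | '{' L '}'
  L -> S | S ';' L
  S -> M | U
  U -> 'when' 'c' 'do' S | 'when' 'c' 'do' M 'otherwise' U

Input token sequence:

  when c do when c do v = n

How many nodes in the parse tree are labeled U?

[S [U when c do [S [U when c do [S [M v = n]]]]]]

2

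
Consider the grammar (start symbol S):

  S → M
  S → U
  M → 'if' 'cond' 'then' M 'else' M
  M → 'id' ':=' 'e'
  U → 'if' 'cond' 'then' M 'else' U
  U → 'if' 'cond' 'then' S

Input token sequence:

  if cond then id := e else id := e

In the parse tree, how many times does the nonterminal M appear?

[S [M if cond then [M id := e] else [M id := e]]]

3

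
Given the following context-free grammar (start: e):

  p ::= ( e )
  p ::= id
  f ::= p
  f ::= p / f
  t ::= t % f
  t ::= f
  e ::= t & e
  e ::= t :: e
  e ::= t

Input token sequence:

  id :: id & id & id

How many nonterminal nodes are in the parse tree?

16

[e [t [f [p id]]] :: [e [t [f [p id]]] & [e [t [f [p id]]] & [e [t [f [p id]]]]]]]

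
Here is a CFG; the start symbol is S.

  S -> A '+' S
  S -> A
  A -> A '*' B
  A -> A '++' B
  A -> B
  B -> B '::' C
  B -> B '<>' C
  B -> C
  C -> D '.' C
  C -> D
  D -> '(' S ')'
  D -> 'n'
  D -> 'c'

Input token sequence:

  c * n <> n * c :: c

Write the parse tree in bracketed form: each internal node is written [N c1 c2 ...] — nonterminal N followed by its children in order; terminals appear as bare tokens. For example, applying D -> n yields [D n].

[S [A [A [A [B [C [D c]]]] * [B [B [C [D n]]] <> [C [D n]]]] * [B [B [C [D c]]] :: [C [D c]]]]]

S
A
A * B
A * B * B
B * B * B
C * B * B
D * B * B
c * B * B
c * B <> C * B
c * C <> C * B
c * D <> C * B
c * n <> C * B
c * n <> D * B
c * n <> n * B
c * n <> n * B :: C
c * n <> n * C :: C
c * n <> n * D :: C
c * n <> n * c :: C
c * n <> n * c :: D
c * n <> n * c :: c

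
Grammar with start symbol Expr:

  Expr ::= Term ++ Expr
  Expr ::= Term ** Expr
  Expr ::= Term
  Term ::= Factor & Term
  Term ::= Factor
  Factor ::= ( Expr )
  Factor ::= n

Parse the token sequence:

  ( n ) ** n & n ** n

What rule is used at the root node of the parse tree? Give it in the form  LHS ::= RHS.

Expr ::= Term ** Expr

[Expr [Term [Factor ( [Expr [Term [Factor n]]] )]] ** [Expr [Term [Factor n] & [Term [Factor n]]] ** [Expr [Term [Factor n]]]]]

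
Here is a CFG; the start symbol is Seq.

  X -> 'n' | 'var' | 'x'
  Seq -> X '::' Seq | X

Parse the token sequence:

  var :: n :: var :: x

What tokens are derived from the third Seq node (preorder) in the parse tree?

var :: x

[Seq [X var] :: [Seq [X n] :: [Seq [X var] :: [Seq [X x]]]]]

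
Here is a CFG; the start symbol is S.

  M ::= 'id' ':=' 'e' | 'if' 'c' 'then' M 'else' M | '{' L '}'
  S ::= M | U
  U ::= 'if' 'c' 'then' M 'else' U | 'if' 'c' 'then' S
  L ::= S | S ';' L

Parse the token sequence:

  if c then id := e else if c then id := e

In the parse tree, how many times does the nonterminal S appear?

[S [U if c then [M id := e] else [U if c then [S [M id := e]]]]]

2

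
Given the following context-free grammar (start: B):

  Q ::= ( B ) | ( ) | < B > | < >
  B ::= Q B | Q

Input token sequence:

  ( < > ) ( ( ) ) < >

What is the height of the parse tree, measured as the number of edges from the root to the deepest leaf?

5

[B [Q ( [B [Q < >]] )] [B [Q ( [B [Q ( )]] )] [B [Q < >]]]]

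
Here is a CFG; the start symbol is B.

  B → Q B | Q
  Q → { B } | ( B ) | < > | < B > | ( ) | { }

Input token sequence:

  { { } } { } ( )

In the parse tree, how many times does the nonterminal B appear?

[B [Q { [B [Q { }]] }] [B [Q { }] [B [Q ( )]]]]

4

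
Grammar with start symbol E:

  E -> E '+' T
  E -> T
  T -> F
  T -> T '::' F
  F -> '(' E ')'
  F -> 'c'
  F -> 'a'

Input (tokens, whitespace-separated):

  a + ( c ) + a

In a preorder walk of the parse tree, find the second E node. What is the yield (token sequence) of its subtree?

a + ( c )

[E [E [E [T [F a]]] + [T [F ( [E [T [F c]]] )]]] + [T [F a]]]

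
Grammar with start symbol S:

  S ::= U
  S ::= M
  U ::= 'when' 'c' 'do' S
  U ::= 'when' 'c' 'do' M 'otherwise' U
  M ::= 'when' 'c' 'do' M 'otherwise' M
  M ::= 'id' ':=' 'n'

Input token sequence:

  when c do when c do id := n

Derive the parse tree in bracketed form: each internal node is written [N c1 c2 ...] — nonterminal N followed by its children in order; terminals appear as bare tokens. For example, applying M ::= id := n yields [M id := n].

S
U
when c do S
when c do U
when c do when c do S
when c do when c do M
when c do when c do id := n

[S [U when c do [S [U when c do [S [M id := n]]]]]]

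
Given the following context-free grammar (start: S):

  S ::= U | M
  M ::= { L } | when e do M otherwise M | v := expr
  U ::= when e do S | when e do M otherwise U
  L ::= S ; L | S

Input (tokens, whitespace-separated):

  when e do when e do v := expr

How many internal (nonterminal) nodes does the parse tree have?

[S [U when e do [S [U when e do [S [M v := expr]]]]]]

6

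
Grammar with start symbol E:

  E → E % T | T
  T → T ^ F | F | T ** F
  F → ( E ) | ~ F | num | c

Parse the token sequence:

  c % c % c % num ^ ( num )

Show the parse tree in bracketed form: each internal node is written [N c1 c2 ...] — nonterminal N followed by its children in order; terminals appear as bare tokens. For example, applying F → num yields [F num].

E
E % T
E % T % T
E % T % T % T
T % T % T % T
F % T % T % T
c % T % T % T
c % F % T % T
c % c % T % T
c % c % F % T
c % c % c % T
c % c % c % T ^ F
c % c % c % F ^ F
c % c % c % num ^ F
c % c % c % num ^ ( E )
c % c % c % num ^ ( T )
c % c % c % num ^ ( F )
c % c % c % num ^ ( num )

[E [E [E [E [T [F c]]] % [T [F c]]] % [T [F c]]] % [T [T [F num]] ^ [F ( [E [T [F num]]] )]]]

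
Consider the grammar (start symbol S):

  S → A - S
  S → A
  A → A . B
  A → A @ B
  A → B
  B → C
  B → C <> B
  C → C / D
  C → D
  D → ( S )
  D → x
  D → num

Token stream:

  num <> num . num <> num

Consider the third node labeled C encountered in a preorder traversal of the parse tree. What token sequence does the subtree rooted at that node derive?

[S [A [A [B [C [D num]] <> [B [C [D num]]]]] . [B [C [D num]] <> [B [C [D num]]]]]]

num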